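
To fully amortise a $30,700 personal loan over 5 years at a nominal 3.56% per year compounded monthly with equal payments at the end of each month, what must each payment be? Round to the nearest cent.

$559.31

i = 0.0356/12 = 0.00296667 per month; n = 5·12 = 60.
Annuity-PV factor = 54.888877; PMT = 30700 / 54.888877 = 559.3119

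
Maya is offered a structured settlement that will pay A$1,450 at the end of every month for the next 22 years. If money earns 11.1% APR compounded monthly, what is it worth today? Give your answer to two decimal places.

A$142,967.08

With 12 periods per year: i = 0.00925, n = 264.
Annuity factor a(264|0.00925) = 98.597985; PV = 1450 × 98.597985 = 142,967.0784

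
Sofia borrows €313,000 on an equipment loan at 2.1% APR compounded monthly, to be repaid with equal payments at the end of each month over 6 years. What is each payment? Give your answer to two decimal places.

i = 0.021/12 = 0.00175 per month; n = 6·12 = 72.
PMT = 313000 / ( [1 − (1+0.00175)^(−72)] / 0.00175 ) = 313000 / 67.593179 = 4,630.6448

€4,630.64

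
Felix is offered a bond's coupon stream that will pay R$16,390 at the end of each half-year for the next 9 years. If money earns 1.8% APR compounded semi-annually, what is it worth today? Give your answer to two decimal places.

With 2 periods per year: i = 0.009, n = 18.
PV = 16390 × [1 − (1+0.009)^(−18)] / 0.009 = 16390 × 16.549144 = 271,240.4690

R$271,240.47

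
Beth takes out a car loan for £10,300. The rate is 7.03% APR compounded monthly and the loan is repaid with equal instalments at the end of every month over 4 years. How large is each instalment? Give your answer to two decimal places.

Periodic rate i = 0.0703/12 = 0.00585833; n = 4 × 12 = 48 periods.
Annuity-PV factor = 41.735939; PMT = 10300 / 41.735939 = 246.7897

£246.79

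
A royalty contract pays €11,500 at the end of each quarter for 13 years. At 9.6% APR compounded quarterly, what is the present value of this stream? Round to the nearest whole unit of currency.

€339,566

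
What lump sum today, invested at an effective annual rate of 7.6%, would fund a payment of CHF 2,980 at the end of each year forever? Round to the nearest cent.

CHF 39,210.53

PV = C/r = 2980/0.076 = 39,210.5263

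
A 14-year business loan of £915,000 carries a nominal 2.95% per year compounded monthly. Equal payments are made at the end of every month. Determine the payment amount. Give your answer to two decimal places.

£6,654.91

With 12 periods per year: i = 0.00245833, n = 168.
Annuity-PV factor = 137.492458; PMT = 915000 / 137.492458 = 6,654.9105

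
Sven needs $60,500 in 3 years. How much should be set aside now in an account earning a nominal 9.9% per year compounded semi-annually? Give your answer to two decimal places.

$45,275.24

i = 0.099/2 = 0.0495 per half-year; n = 3·2 = 6.
PV = FV·(1+i)^(−n) = 60,500 × 0.748351 = 45,275.2354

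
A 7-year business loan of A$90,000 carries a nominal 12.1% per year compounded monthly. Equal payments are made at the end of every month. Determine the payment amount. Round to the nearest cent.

A$1,593.56

With 12 periods per year: i = 0.0100833, n = 84.
PMT = 90000 / ( [1 − (1+0.0100833)^(−84)] / 0.0100833 ) = 90000 / 56.477214 = 1,593.5630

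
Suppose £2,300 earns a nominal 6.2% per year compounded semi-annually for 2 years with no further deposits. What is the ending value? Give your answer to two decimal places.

i = 0.062/2 = 0.031 per half-year; n = 2·2 = 4.
FV = PV·(1+i)^n = 2,300 × 1.129886 = 2,598.7380

£2,598.74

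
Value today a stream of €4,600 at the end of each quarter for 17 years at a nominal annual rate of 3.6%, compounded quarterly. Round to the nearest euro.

€233,194

With 4 periods per year: i = 0.009, n = 68.
PV = PMT · [1 − (1+i)^(−n)] / i = 4600 · 50.694246 = 233,193.5320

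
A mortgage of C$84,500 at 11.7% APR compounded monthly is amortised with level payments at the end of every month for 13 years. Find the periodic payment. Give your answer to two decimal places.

i = 0.117/12 = 0.00975 per month; n = 13·12 = 156.
Annuity-PV factor = 79.988833; PMT = 84500 / 79.988833 = 1,056.3975

C$1,056.40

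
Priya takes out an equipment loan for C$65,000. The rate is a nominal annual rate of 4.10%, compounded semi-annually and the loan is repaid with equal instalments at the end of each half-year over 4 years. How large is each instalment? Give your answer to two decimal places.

With 2 periods per year: i = 0.0205, n = 8.
PMT = 65000 / ( [1 − (1+0.0205)^(−8)] / 0.0205 ) = 65000 / 7.309721 = 8,892.2684

C$8,892.27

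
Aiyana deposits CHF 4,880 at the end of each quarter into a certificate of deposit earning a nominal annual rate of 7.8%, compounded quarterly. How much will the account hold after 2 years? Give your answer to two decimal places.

With 4 periods per year: i = 0.0195, n = 8.
FV = 4880 × [(1+0.0195)^8 − 1] / 0.0195 = 4880 × 8.567821 = 41,810.9675

CHF 41,810.97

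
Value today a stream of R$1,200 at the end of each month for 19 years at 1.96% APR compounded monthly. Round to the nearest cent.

R$228,278.26

With 12 periods per year: i = 0.00163333, n = 228.
PV = PMT · [1 − (1+i)^(−n)] / i = 1200 · 190.231881 = 228,278.2577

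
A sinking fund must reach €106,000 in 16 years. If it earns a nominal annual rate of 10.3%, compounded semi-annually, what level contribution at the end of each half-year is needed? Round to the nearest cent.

i = 0.103/2 = 0.0515 per half-year; n = 16·2 = 32.
PMT = 106000 / ( [(1+0.0515)^32 − 1] / 0.0515 ) = 106000 / 77.430297 = 1,368.9732

€1,368.97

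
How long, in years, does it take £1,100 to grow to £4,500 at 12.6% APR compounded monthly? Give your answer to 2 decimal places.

11.24 years

Periodic rate i = 0.126/12 = 0.0105.
n = ln(4500/1100) / ln(1+0.0105) = ln(4.09091) / 0.010445 = 134.8715 months
= 134.8715/12 years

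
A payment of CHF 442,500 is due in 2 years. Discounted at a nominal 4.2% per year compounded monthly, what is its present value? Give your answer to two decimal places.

CHF 406,908.00

i = 0.042/12 = 0.0035 per month; n = 2·12 = 24.
PV = 442,500 / (1 + 0.0035)^24 = 442,500 / 1.087469 = 406,908.0027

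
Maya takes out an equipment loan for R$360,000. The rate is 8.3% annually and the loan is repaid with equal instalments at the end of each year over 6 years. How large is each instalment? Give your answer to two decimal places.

R$78,583.63

PMT = 360000 / ( [1 − (1+0.083)^(−6)] / 0.083 ) = 360000 / 4.581107 = 78,583.6344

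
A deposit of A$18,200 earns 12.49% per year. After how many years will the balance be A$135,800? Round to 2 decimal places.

17.08 years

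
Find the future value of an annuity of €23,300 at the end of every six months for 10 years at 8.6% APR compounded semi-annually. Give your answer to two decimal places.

With 2 periods per year: i = 0.043, n = 20.
FV = PMT · [(1+i)^n − 1] / i = 23300 · 30.722301 = 715,829.6106

€715,829.61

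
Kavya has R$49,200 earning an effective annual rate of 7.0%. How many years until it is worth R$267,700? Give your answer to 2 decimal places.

25.04 years

n = ln(267700/49200) / ln(1+0.07) = ln(5.44106) / 0.067659 = 25.0371 years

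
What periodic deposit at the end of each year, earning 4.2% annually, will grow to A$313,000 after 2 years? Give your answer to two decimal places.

FV-annuity factor = 2.042000; PMT = 313000 / 2.042000 = 153,281.0970

A$153,281.10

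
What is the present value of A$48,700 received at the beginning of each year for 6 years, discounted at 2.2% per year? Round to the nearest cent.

A$276,919.07

PV = 48700 × [1 − (1+0.022)^(−6)] / 0.022 × (1+i) = 48700 × 5.686223 = 276,919.0655
(Beginning-of-period payments → annuity-due factor ×(1+i).)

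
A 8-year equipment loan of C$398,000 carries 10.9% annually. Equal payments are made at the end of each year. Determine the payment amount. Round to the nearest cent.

C$77,064.18

Annuity-PV factor = 5.164527; PMT = 398000 / 5.164527 = 77,064.1800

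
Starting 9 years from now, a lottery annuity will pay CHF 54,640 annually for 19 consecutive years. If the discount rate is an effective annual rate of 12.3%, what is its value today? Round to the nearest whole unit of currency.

Value one period before first payment (t=8): 54640 × [1 − (1+0.123)^(−19)] / 0.123 = 54640 × 7.232901 = 395,205.7343
PV₀ = 395,205.7343 / (1+0.123)^8 = 395,205.7343 / 2.529520 = 156,237.4663

CHF 156,237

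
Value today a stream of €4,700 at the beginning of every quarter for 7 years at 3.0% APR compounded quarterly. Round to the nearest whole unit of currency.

€119,190

Periodic rate i = 0.03/4 = 0.0075; n = 7 × 4 = 28 periods.
PV = PMT · [1 − (1+i)^(−n)] / i × (1+i) = 4700 · 25.359493 = 119,189.6164
(Beginning-of-period payments → annuity-due factor ×(1+i).)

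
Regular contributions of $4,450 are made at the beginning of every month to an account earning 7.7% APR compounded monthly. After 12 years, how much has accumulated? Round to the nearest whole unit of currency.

$1,055,256

With 12 periods per year: i = 0.00641667, n = 144.
Accumulation factor s(144|0.00641667) × (1+i) = 237.136100; FV = 4450 × 237.136100 = 1,055,255.6436
(Beginning-of-period payments → annuity-due factor ×(1+i).)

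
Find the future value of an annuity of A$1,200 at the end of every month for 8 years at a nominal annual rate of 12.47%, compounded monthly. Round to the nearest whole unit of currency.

A$196,062

With 12 periods per year: i = 0.0103917, n = 96.
FV = 1200 × [(1+0.0103917)^96 − 1] / 0.0103917 = 1200 × 163.384975 = 196,061.9702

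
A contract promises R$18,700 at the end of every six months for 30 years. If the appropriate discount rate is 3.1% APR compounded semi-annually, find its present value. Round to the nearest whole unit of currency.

i = 0.031/2 = 0.0155 per half-year; n = 30·2 = 60.
PV = PMT · [1 − (1+i)^(−n)] / i = 18700 · 38.878808 = 727,033.7144

R$727,034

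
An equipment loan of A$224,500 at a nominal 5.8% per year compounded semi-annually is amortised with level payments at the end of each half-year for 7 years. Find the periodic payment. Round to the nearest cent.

i = 0.058/2 = 0.029 per half-year; n = 7·2 = 14.
Annuity-PV factor = 11.373460; PMT = 224500 / 11.373460 = 19,738.9352

A$19,738.94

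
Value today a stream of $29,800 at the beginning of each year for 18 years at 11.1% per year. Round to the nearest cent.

PV = PMT · [1 − (1+i)^(−n)] / i × (1+i) = 29800 · 8.504004 = 253,419.3116
(annuity-due: payments at period start, so ×(1+i).)

$253,419.31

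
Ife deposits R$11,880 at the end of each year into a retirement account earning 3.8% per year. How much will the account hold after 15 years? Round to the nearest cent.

R$234,375.75

FV = 11880 × [(1+0.038)^15 − 1] / 0.038 = 11880 × 19.728599 = 234,375.7520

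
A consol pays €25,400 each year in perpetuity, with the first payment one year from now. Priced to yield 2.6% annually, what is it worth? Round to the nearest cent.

€976,923.08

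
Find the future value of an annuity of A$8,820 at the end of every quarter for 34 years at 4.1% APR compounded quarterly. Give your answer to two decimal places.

With 4 periods per year: i = 0.01025, n = 136.
FV = 8820 × [(1+0.01025)^136 − 1] / 0.01025 = 8820 × 292.920984 = 2,583,563.0794

A$2,583,563.08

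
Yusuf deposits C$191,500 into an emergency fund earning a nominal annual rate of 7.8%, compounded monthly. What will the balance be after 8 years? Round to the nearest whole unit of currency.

With 12 periods per year: i = 0.0065, n = 96.
FV = PV·(1+i)^n = 191,500 × 1.862614 = 356,690.5339

C$356,691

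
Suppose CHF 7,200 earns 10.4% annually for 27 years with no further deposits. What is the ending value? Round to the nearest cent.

CHF 104,111.21

FV = PV·(1+i)^n = 7,200 × 14.459890 = 104,111.2062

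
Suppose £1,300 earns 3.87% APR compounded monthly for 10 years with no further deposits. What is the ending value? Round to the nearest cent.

£1,913.13

Periodic rate i = 0.0387/12 = 0.003225; n = 10 × 12 = 120 periods.
1,300 × (1+0.003225)^120 = 1,300 × 1.471640 = 1,913.1318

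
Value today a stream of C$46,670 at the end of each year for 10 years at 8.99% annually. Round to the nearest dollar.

C$299,644

Annuity factor a(10|0.0899) = 6.420483; PV = 46670 × 6.420483 = 299,643.9639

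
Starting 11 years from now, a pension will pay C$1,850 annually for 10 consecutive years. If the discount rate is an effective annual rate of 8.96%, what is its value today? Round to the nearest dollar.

C$5,042

PV at t=10 (ordinary 10-year annuity): 1850 × a(10|0.0896) = 1850 × 6.428972 = 11,893.5990
PV₀ = 11,893.5990 / (1+0.0896)^10 = 11,893.5990 / 2.358690 = 5,042.4586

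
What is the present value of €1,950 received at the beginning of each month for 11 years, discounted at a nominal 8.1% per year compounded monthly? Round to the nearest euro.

Periodic rate i = 0.081/12 = 0.00675; n = 11 × 12 = 132 periods.
PV = 1950 × [1 − (1+0.00675)^(−132)] / 0.00675 × (1+i) = 1950 × 87.777372 = 171,165.8763
(annuity-due: payments at period start, so ×(1+i).)

€171,166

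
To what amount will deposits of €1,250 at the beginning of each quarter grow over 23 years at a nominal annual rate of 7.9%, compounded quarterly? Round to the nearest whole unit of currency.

With 4 periods per year: i = 0.01975, n = 92.
FV = 1250 × [(1+0.01975)^92 − 1] / 0.01975 × (1+i) = 1250 × 260.506280 = 325,632.8500
(Beginning-of-period payments → annuity-due factor ×(1+i).)

€325,633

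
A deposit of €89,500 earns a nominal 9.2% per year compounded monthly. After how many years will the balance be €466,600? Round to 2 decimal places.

18.02 years

Periodic rate i = 0.092/12 = 0.00766667.
n = ln(466600/89500) / ln(1+0.00766667) = ln(5.21341) / 0.007637 = 216.2029 months
= 216.2029/12 years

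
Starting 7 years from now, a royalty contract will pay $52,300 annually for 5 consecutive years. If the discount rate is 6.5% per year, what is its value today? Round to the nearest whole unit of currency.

$148,952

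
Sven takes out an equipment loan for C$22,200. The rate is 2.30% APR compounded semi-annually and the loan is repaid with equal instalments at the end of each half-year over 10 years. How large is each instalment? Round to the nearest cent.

i = 0.023/2 = 0.0115 per half-year; n = 10·2 = 20.
PMT = 22200 / ( [1 − (1+0.0115)^(−20)] / 0.0115 ) = 22200 / 17.775907 = 1,248.8814

C$1,248.88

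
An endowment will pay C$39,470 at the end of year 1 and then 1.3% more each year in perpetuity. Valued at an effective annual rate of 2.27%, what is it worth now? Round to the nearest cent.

PV = PMT / (i − g) = 39470 / (0.0227 − 0.013) = 39470 / 0.009700 = 4,069,072.1649

C$4,069,072.16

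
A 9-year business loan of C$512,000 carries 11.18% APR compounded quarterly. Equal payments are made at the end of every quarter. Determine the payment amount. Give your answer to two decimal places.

C$22,739.75

With 4 periods per year: i = 0.02795, n = 36.
Annuity-PV factor = 22.515641; PMT = 512000 / 22.515641 = 22,739.7478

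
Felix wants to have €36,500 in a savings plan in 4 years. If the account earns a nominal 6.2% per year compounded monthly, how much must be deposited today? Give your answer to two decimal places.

Periodic rate i = 0.062/12 = 0.00516667; n = 4 × 12 = 48 periods.
PV = 36,500 / (1 + 0.00516667)^48 = 36,500 / 1.280642 = 28,501.3293

€28,501.33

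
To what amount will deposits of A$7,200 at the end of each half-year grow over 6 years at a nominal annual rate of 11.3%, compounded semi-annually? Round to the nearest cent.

A$119,010.27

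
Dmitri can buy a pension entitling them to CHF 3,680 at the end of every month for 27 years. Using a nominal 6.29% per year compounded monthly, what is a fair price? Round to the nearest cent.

CHF 573,021.41

Periodic rate i = 0.0629/12 = 0.00524167; n = 27 × 12 = 324 periods.
PV = 3680 × [1 − (1+0.00524167)^(−324)] / 0.00524167 = 3680 × 155.712340 = 573,021.4107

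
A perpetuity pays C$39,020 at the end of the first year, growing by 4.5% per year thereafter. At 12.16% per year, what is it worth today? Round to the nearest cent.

C$509,399.48

PV = D₁/(r − g) = 39020/(0.1216 − 0.045) = 509,399.4778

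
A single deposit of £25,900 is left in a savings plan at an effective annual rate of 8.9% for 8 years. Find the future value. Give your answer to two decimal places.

£51,229.82

FV = 25,900 × (1 + 0.089)^8 = 51,229.8167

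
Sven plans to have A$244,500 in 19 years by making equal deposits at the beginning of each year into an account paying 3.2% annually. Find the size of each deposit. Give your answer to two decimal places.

PMT = 244500 / ( [(1+0.032)^19 − 1] / 0.032 × (1+i) ) = 244500 / 26.423766 = 9,253.0337

A$9,253.03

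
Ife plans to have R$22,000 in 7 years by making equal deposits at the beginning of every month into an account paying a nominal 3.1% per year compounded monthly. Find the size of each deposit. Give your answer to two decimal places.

R$234.25

i = 0.031/12 = 0.00258333 per month; n = 7·12 = 84.
FV-annuity factor × (1+i) = 93.918073; PMT = 22000 / 93.918073 = 234.2467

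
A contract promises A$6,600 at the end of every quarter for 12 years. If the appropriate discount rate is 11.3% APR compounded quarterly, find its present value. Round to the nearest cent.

Periodic rate i = 0.113/4 = 0.02825; n = 12 × 4 = 48 periods.
Annuity factor a(48|0.02825) = 26.103365; PV = 6600 × 26.103365 = 172,282.2112

A$172,282.21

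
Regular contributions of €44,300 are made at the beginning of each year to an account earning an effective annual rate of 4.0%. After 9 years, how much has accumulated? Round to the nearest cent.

FV = 44300 × [(1+0.04)^9 − 1] / 0.04 × (1+i) = 44300 × 11.006107 = 487,570.5455
Payments are at the start of each period, so multiply by (1+i).

€487,570.55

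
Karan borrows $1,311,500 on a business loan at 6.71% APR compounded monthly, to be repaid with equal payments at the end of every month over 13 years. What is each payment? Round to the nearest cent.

Periodic rate i = 0.0671/12 = 0.00559167; n = 13 × 12 = 156 periods.
Annuity-PV factor = 103.903563; PMT = 1.3115e+06 / 103.903563 = 12,622.2813

$12,622.28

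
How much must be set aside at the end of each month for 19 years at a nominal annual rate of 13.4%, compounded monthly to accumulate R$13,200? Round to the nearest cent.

With 12 periods per year: i = 0.0111667, n = 228.
FV-annuity factor = 1036.768828; PMT = 13200 / 1036.768828 = 12.7319

R$12.73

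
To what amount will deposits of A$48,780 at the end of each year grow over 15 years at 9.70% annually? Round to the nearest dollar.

A$1,513,480

FV = 48780 × [(1+0.097)^15 − 1] / 0.097 = 48780 × 31.026648 = 1,513,479.9109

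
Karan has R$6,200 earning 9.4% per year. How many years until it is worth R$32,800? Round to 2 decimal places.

(1+i)^n = 32800/6200 = 5.29032, so n = ln 5.29032 / ln 1.094 = 18.5426 years

18.54 years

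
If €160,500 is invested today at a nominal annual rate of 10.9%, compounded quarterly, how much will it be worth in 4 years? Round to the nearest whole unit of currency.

€246,771

With 4 periods per year: i = 0.02725, n = 16.
160,500 × (1+0.02725)^16 = 160,500 × 1.537512 = 246,770.6106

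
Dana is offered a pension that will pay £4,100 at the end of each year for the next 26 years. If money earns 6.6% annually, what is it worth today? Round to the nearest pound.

£50,330

PV = PMT · [1 − (1+i)^(−n)] / i = 4100 · 12.275649 = 50,330.1589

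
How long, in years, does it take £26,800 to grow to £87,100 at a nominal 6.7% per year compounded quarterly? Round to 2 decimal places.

Periodic rate i = 0.067/4 = 0.01675.
(1+i)^n = 87100/26800 = 3.25000, so n = ln 3.25000 / ln 1.01675 = 70.9552 quarters
= 70.9552/4 years

17.74 years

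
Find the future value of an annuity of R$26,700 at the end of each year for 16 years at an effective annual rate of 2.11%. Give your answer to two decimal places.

R$501,941.71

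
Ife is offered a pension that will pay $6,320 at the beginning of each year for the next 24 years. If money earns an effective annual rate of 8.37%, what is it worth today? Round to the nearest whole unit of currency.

$69,940

Annuity factor a(24|0.0837) × (1+i) = 11.066531; PV = 6320 × 11.066531 = 69,940.4738
Payments are at the start of each period, so multiply by (1+i).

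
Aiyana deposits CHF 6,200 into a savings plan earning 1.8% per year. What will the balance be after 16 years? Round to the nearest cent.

FV = 6,200 × (1 + 0.018)^16 = 8,248.1422

CHF 8,248.14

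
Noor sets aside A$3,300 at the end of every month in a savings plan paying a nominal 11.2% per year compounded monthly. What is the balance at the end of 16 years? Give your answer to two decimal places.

A$1,750,805.13

Periodic rate i = 0.112/12 = 0.00933333; n = 16 × 12 = 192 periods.
FV = PMT · [(1+i)^n − 1] / i = 3300 · 530.547010 = 1,750,805.1333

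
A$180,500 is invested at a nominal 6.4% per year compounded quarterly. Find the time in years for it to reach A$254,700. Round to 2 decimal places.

5.42 years

Periodic rate i = 0.064/4 = 0.016.
(1+i)^n = 254700/180500 = 1.41108, so n = ln 1.41108 / ln 1.016 = 21.6939 quarters
= 21.6939/4 years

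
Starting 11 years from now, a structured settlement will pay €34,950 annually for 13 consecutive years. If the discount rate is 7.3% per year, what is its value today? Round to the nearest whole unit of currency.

€141,965

Value one period before first payment (t=10): 34950 × [1 − (1+0.073)^(−13)] / 0.073 = 34950 × 8.217366 = 287,196.9313
PV₀ = 287,196.9313 / (1+0.073)^10 = 287,196.9313 / 2.023006 = 141,965.4213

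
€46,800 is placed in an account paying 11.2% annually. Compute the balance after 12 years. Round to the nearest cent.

FV = PV·(1+i)^n = 46,800 × 3.574847 = 167,302.8349

€167,302.83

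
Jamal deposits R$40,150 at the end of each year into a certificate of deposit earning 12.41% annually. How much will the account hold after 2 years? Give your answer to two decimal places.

Accumulation factor s(2|0.1241) = 2.124100; FV = 40150 × 2.124100 = 85,282.6150

R$85,282.62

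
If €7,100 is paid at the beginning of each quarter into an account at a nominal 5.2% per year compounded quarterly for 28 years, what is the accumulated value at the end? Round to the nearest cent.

€1,797,365.59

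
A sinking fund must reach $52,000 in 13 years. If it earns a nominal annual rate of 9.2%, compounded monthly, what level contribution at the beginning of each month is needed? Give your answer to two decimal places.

$172.63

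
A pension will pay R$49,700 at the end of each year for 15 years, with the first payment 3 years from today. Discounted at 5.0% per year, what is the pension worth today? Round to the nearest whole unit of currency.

R$467,908

PV at t=2 (ordinary 15-year annuity): 49700 × a(15|0.05) = 49700 × 10.379658 = 515,869.0045
Discount back 2 years: 515,869.0045 × (1+0.05)^(−2) = 515,869.0045 × 0.907029 = 467,908.3941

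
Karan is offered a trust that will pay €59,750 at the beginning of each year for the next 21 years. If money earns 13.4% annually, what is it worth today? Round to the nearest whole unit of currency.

€469,590

PV = PMT · [1 − (1+i)^(−n)] / i × (1+i) = 59750 · 7.859247 = 469,589.9811
(annuity-due: payments at period start, so ×(1+i).)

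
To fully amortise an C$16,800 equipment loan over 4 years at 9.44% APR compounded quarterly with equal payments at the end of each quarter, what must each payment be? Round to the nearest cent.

Periodic rate i = 0.0944/4 = 0.0236; n = 4 × 4 = 16 periods.
PMT = 16800 / ( [1 − (1+0.0236)^(−16)] / 0.0236 ) = 16800 / 13.198372 = 1,272.8843

C$1,272.88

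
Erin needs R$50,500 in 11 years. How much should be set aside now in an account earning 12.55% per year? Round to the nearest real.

Discount factor = (1+0.1255)^(−11) = 0.272395; PV = 50,500 × 0.272395 = 13,755.9594

R$13,756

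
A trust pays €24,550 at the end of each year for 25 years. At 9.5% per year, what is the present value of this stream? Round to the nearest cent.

€231,692.53

Annuity factor a(25|0.095) = 9.437578; PV = 24550 × 9.437578 = 231,692.5326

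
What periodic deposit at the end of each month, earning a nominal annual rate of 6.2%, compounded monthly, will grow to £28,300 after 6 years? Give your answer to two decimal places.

i = 0.062/12 = 0.00516667 per month; n = 6·12 = 72.
FV-annuity factor = 86.950523; PMT = 28300 / 86.950523 = 325.4725

£325.47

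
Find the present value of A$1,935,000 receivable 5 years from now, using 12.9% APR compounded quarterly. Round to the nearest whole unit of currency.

Periodic rate i = 0.129/4 = 0.03225; n = 5 × 4 = 20 periods.
PV = 1,935,000 / (1 + 0.03225)^20 = 1,935,000 / 1.886678 = 1,025,612.1059

A$1,025,612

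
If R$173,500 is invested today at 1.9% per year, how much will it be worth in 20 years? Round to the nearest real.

R$252,804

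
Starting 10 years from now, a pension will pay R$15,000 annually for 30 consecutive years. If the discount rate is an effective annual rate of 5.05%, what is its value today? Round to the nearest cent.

PV at t=9 (ordinary 30-year annuity): 15000 × a(30|0.0505) = 15000 × 15.285221 = 229,278.3178
Discount back 9 years: 229,278.3178 × (1+0.0505)^(−9) = 229,278.3178 × 0.641853 = 147,162.9469

R$147,162.95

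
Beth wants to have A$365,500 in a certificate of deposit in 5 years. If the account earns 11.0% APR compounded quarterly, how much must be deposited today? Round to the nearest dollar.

i = 0.11/4 = 0.0275 per quarter; n = 5·4 = 20.
PV = 365,500 / (1 + 0.0275)^20 = 365,500 / 1.720428 = 212,447.0820

A$212,447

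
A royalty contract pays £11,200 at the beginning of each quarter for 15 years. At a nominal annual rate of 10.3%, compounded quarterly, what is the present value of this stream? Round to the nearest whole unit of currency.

£349,103

With 4 periods per year: i = 0.02575, n = 60.
PV = 11200 × [1 − (1+0.02575)^(−60)] / 0.02575 × (1+i) = 11200 × 31.169868 = 349,102.5207
(annuity-due: payments at period start, so ×(1+i).)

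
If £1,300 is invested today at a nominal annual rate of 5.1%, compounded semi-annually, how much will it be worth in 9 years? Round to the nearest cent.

£2,045.43

i = 0.051/2 = 0.0255 per half-year; n = 9·2 = 18.
1,300 × (1+0.0255)^18 = 1,300 × 1.573410 = 2,045.4333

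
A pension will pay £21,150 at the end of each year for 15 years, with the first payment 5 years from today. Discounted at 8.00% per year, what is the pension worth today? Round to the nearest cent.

£133,064.64

PV at t=4 (ordinary 15-year annuity): 21150 × a(15|0.08) = 21150 × 8.559479 = 181,032.9742
PV₀ = 181,032.9742 / (1+0.08)^4 = 181,032.9742 / 1.360489 = 133,064.6404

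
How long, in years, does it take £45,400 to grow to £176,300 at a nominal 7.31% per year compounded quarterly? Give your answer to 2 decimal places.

Periodic rate i = 0.0731/4 = 0.018275.
n = ln(176300/45400) / ln(1+0.018275) = ln(3.88326) / 0.018110 = 74.9130 quarters
= 74.9130/4 years

18.73 years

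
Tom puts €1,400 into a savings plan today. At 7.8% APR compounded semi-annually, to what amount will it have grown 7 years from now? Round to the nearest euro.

i = 0.078/2 = 0.039 per half-year; n = 7·2 = 14.
FV = PV·(1+i)^n = 1,400 × 1.708511 = 2,391.9148

€2,392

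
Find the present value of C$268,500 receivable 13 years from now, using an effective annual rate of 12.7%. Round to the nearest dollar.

PV = 268,500 / (1 + 0.127)^13 = 268,500 / 4.731631 = 56,745.7554

C$56,746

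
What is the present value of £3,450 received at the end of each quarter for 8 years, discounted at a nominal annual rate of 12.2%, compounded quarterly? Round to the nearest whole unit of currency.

£69,865

Periodic rate i = 0.122/4 = 0.0305; n = 8 × 4 = 32 periods.
Annuity factor a(32|0.0305) = 20.250732; PV = 3450 × 20.250732 = 69,865.0261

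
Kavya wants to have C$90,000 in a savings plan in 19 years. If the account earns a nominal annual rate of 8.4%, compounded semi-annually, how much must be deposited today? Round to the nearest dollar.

C$18,848

With 2 periods per year: i = 0.042, n = 38.
Discount factor = (1+0.042)^(−38) = 0.209424; PV = 90,000 × 0.209424 = 18,848.1699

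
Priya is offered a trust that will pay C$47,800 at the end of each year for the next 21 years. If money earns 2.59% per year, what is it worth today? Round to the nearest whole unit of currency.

PV = 47800 × [1 − (1+0.0259)^(−21)] / 0.0259 = 47800 × 16.041959 = 766,805.6287

C$766,806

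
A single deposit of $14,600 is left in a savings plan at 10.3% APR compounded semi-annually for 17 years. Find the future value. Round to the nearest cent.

Periodic rate i = 0.103/2 = 0.0515; n = 17 × 2 = 34 periods.
FV = PV·(1+i)^n = 14,600 × 5.514618 = 80,513.4200

$80,513.42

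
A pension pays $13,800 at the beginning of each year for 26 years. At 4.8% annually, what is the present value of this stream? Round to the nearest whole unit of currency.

$212,256

PV = 13800 × [1 − (1+0.048)^(−26)] / 0.048 × (1+i) = 13800 × 15.380853 = 212,255.7700
(Beginning-of-period payments → annuity-due factor ×(1+i).)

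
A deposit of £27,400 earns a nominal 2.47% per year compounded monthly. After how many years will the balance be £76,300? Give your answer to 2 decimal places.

41.51 years

Periodic rate i = 0.0247/12 = 0.00205833.
(1+i)^n = 76300/27400 = 2.78467, so n = ln 2.78467 / ln 1.00206 = 498.0649 months
= 498.0649/12 years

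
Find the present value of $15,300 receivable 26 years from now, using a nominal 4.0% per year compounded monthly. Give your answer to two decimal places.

i = 0.04/12 = 0.00333333 per month; n = 26·12 = 312.
PV = FV·(1+i)^(−n) = 15,300 × 0.354067 = 5,417.2176

$5,417.22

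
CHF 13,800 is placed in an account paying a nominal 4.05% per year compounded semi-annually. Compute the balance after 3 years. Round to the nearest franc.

Periodic rate i = 0.0405/2 = 0.02025; n = 3 × 2 = 6 periods.
13,800 × (1+0.02025)^6 = 13,800 × 1.127820 = 15,563.9099

CHF 15,564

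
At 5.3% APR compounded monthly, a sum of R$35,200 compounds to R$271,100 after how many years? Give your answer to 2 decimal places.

38.60 years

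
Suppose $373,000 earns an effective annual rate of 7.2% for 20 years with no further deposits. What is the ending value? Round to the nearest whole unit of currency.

FV = PV·(1+i)^n = 373,000 × 4.016943 = 1,498,319.8699

$1,498,320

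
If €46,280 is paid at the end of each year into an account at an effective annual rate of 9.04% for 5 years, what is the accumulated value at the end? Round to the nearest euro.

FV = 46280 × [(1+0.0904)^5 − 1] / 0.0904 = 46280 × 5.989482 = 277,193.2362

€277,193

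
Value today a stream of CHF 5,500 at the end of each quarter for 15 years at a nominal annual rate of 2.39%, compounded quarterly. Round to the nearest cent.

CHF 276,639.04

With 4 periods per year: i = 0.005975, n = 60.
PV = 5500 × [1 − (1+0.005975)^(−60)] / 0.005975 = 5500 × 50.298008 = 276,639.0441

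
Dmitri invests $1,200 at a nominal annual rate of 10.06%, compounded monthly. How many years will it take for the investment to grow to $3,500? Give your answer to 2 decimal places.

10.69 years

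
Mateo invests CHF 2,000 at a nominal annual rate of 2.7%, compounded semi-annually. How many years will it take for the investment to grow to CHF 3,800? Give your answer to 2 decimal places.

Periodic rate i = 0.027/2 = 0.0135.
n = ln(3800/2000) / ln(1+0.0135) = ln(1.90000) / 0.013410 = 47.8649 half-years
= 47.8649/2 years

23.93 years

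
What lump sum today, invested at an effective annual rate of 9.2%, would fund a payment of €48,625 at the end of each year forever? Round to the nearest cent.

PV = C/r = 48625/0.092 = 528,532.6087

€528,532.61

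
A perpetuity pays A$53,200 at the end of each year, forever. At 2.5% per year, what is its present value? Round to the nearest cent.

A$2,128,000.00

PV = C/r = 53200/0.025 = 2,128,000.0000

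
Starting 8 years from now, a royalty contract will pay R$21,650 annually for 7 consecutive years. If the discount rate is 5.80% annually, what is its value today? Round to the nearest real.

PV at t=7 (ordinary 7-year annuity): 21650 × a(7|0.058) = 21650 × 5.622284 = 121,722.4380
PV₀ = 121,722.4380 / (1+0.058)^7 = 121,722.4380 / 1.483883 = 82,029.6707

R$82,030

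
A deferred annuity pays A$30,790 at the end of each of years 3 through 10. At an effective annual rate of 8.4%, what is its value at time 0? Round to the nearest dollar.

PV at t=2 (ordinary 8-year annuity): 30790 × a(8|0.084) = 30790 × 5.660423 = 174,284.4284
PV₀ = 174,284.4284 / (1+0.084)^2 = 174,284.4284 / 1.175056 = 148,320.1042

A$148,320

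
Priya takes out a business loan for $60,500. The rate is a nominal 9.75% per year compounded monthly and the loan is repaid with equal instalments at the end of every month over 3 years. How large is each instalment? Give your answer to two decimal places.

$1,945.07

i = 0.0975/12 = 0.008125 per month; n = 3·12 = 36.
PMT = 60500 / ( [1 − (1+0.008125)^(−36)] / 0.008125 ) = 60500 / 31.104256 = 1,945.0714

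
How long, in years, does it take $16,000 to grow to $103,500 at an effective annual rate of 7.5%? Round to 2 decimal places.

n = ln(103500/16000) / ln(1+0.075) = ln(6.46875) / 0.072321 = 25.8153 years

25.82 years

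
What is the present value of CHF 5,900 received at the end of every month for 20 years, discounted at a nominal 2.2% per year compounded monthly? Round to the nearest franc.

CHF 1,144,720

Periodic rate i = 0.022/12 = 0.00183333; n = 20 × 12 = 240 periods.
PV = PMT · [1 − (1+i)^(−n)] / i = 5900 · 194.020409 = 1,144,720.4105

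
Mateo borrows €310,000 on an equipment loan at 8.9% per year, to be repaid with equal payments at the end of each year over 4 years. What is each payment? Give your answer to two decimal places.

€95,477.34

PMT = 310000 / ( [1 − (1+0.089)^(−4)] / 0.089 ) = 310000 / 3.246844 = 95,477.3399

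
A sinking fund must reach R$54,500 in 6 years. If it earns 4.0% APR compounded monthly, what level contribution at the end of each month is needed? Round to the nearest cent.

With 12 periods per year: i = 0.00333333, n = 72.
PMT = 54500 / ( [(1+0.00333333)^72 − 1] / 0.00333333 ) = 54500 / 81.222564 = 670.9958

R$671.00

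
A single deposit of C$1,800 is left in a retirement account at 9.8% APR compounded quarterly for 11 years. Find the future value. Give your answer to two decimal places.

C$5,221.54

Periodic rate i = 0.098/4 = 0.0245; n = 11 × 4 = 44 periods.
FV = PV·(1+i)^n = 1,800 × 2.900857 = 5,221.5431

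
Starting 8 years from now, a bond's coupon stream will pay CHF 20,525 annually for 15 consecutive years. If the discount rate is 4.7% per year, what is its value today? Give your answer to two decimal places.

CHF 157,648.93

Value one period before first payment (t=7): 20525 × [1 − (1+0.047)^(−15)] / 0.047 = 20525 × 10.593382 = 217,429.1659
Discount back 7 years: 217,429.1659 × (1+0.047)^(−7) = 217,429.1659 × 0.725059 = 157,648.9303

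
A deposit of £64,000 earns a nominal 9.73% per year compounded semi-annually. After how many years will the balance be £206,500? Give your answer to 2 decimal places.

12.33 years

Periodic rate i = 0.0973/2 = 0.04865.
(1+i)^n = 206500/64000 = 3.22656, so n = ln 3.22656 / ln 1.04865 = 24.6595 half-years
= 24.6595/2 years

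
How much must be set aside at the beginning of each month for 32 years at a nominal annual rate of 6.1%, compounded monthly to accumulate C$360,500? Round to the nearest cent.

i = 0.061/12 = 0.00508333 per month; n = 32·12 = 384.
PMT = 360500 / ( [(1+0.00508333)^384 − 1] / 0.00508333 × (1+i) ) = 360500 / 1187.913883 = 303.4732

C$303.47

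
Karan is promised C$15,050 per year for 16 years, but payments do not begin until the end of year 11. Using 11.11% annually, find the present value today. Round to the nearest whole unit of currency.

C$38,483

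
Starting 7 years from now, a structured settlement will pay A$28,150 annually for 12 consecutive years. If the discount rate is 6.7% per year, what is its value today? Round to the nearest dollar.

A$153,969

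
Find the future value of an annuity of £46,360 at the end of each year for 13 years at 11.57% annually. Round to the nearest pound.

FV = PMT · [(1+i)^n − 1] / i = 46360 · 27.231244 = 1,262,440.4745

£1,262,440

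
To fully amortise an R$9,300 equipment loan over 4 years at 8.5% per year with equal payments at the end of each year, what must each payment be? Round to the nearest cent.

PMT = 9300 / ( [1 − (1+0.085)^(−4)] / 0.085 ) = 9300 / 3.275597 = 2,839.1774

R$2,839.18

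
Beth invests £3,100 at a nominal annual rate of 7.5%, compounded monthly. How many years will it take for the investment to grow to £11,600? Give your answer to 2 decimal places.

17.65 years

Periodic rate i = 0.075/12 = 0.00625.
n = ln(11600/3100) / ln(1+0.00625) = ln(3.74194) / 0.006231 = 211.7956 months
= 211.7956/12 years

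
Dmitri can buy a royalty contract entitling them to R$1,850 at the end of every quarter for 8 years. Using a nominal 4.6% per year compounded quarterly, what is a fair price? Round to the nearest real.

R$49,295

With 4 periods per year: i = 0.0115, n = 32.
PV = 1850 × [1 − (1+0.0115)^(−32)] / 0.0115 = 1850 × 26.645905 = 49,294.9236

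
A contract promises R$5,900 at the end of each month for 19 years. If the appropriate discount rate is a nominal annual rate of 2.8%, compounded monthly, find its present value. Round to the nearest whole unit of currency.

i = 0.028/12 = 0.00233333 per month; n = 19·12 = 228.
PV = 5900 × [1 − (1+0.00233333)^(−228)] / 0.00233333 = 5900 × 176.660108 = 1,042,294.6396

R$1,042,295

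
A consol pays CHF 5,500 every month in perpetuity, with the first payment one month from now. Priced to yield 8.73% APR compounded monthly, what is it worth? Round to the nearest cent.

CHF 756,013.75

Periodic rate i = 0.0873/12 = 0.007275.
PV = C/r = 5500/0.007275 = 756,013.7457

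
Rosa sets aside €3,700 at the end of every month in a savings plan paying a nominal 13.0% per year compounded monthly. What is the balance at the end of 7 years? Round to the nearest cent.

€502,810.98

i = 0.13/12 = 0.0108333 per month; n = 7·12 = 84.
Accumulation factor s(84|0.0108333) = 135.894861; FV = 3700 × 135.894861 = 502,810.9841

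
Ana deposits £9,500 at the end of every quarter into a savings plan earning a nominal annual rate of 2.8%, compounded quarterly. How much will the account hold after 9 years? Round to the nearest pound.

£387,420

With 4 periods per year: i = 0.007, n = 36.
FV = 9500 × [(1+0.007)^36 − 1] / 0.007 = 9500 × 40.781003 = 387,419.5315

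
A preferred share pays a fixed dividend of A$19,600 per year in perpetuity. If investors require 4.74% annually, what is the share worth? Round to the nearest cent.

A$413,502.11

PV = C/r = 19600/0.0474 = 413,502.1097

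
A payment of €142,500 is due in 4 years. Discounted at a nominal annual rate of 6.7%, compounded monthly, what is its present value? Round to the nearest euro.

€109,081

Periodic rate i = 0.067/12 = 0.00558333; n = 4 × 12 = 48 periods.
PV = 142,500 / (1 + 0.00558333)^48 = 142,500 / 1.306373 = 109,080.6365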